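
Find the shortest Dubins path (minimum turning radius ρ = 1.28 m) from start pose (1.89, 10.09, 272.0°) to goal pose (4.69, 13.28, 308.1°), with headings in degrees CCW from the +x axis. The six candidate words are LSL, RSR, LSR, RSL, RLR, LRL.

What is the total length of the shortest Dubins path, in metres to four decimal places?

10.8043 m

Let ψ = atan2(Δy, Δx) = atan2(3.19, 2.80) = 48.7252° be the start→goal bearing.
Normalize: d = |goal − start| / ρ = 4.244538/1.28 = 3.316045, α = (θ_start − ψ) mod 360° = 223.2748° = 3.896881 rad, β = (θ_goal − ψ) mod 360° = 259.3748° = 4.526945 rad.
Common terms: sin α = -0.685498, cos α = -0.728074, sin β = -0.982854, cos β = -0.184383, cos(α−β) = 0.807990, d² = 10.996155. Work in radians in the unit-radius frame; every candidate has L = ρ·(t + p + q).
LSL: p² = 2 + d² − 2cos(α−β) + 2d(sin α − sin β) = 13.352267; p = √p² = 3.654075; φ = atan2(cos β − cos α, d + sin α − sin β) = 0.149345 rad; t = (φ − α) mod 2π = 2.535649 rad, q = (β − φ) mod 2π = 4.377600 rad → L = 1.28·(2.535649 + 3.654075 + 4.377600) = 1.28·10.567325 = 13.526175 m
RSR: p² = 2 + d² − 2cos(α−β) + 2d(sin β − sin α) = 9.408083; p = √p² = 3.067260; φ = atan2(cos α − cos β, d − sin α + sin β) = -0.178198 rad; t = (α − φ) mod 2π = 4.075078 rad, q = (φ − β) mod 2π = 1.578043 rad → L = 1.28·(4.075078 + 3.067260 + 1.578043) = 1.28·8.720381 = 11.162088 m
LSR: p² = d² − 2 + 2cos(α−β) + 2d(sin α + sin β) = -0.452531 < 0 → infeasible
RSL: p² = d² − 2 + 2cos(α−β) − 2d(sin α + sin β) = 21.676801; p = √p² = 4.655835; φ = atan2(cos α + cos β, d − sin α − sin β) − atan2(2, p) = -0.586792 rad; t = (α − φ) mod 2π = 4.483672 rad, q = (β − φ) mod 2π = 5.113736 rad → L = 1.28·(4.483672 + 4.655835 + 5.113736) = 1.28·14.253244 = 18.244152 m
RLR: c = (6 − d² + 2cos(α−β) + 2d(sin α − sin β))/8 = -0.176010; p = 2π − arccos c = 4.535457 rad; φ = atan2(cos α − cos β, d − sin α + sin β) = -0.178198 rad; t = (α − φ + p/2) mod 2π = 0.059622 rad, q = (α − β − t + p) mod 2π = 3.845771 rad → L = 1.28·(0.059622 + 4.535457 + 3.845771) = 1.28·8.440850 = 10.804288 m
LRL: c = (6 − d² + 2cos(α−β) − 2d(sin α − sin β))/8 = -0.669033; p = 2π − arccos c = 3.979482 rad; φ = atan2(cos β − cos α, d + sin α − sin β) = 0.149345 rad; t = (φ − α + p/2) mod 2π = 4.525390 rad, q = (β − α − t + p) mod 2π = 0.084155 rad → L = 1.28·(4.525390 + 3.979482 + 0.084155) = 1.28·8.589027 = 10.993954 m
Shortest: RLR with L = 10.804288 m ≈ 10.8043 m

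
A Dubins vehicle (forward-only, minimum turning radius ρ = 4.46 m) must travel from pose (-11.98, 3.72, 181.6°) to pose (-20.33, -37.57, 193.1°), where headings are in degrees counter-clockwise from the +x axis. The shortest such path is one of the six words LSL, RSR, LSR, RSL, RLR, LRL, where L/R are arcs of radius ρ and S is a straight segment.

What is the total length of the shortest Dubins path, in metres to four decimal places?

45.3599 m

Let ψ = atan2(Δy, Δx) = atan2(-41.29, -8.35) = -101.4326° be the start→goal bearing.
Normalize: d = |goal − start| / ρ = 42.125842/4.46 = 9.445256, α = (θ_start − ψ) mod 360° = 283.0326° = 4.939851 rad, β = (θ_goal − ψ) mod 360° = 294.5326° = 5.140564 rad.
Common terms: sin α = -0.974242, cos α = 0.225506, sin β = -0.909725, cos β = 0.415211, cos(α−β) = 0.979925, d² = 89.212864. Work in radians in the unit-radius frame; every candidate has L = ρ·(t + p + q).
LSL: p² = 2 + d² − 2cos(α−β) + 2d(sin α − sin β) = 88.034258; p = √p² = 9.382657; φ = atan2(cos β − cos α, d + sin α − sin β) = 0.020220 rad; t = (φ − α) mod 2π = 1.363554 rad, q = (β − φ) mod 2π = 5.120344 rad → L = 4.46·(1.363554 + 9.382657 + 5.120344) = 4.46·15.866555 = 70.764837 m
RSR: p² = 2 + d² − 2cos(α−β) + 2d(sin β − sin α) = 90.471771; p = √p² = 9.511665; φ = atan2(cos α − cos β, d − sin α + sin β) = -0.019946 rad; t = (α − φ) mod 2π = 4.959797 rad, q = (φ − β) mod 2π = 1.122675 rad → L = 4.46·(4.959797 + 9.511665 + 1.122675) = 4.46·15.594137 = 69.549853 m
LSR: p² = d² − 2 + 2cos(α−β) + 2d(sin α + sin β) = 53.583617; p = √p² = 7.320083; φ = atan2(−cos α − cos β, d + sin α + sin β) − atan2(−2, p) = 0.182177 rad; t = (φ − α) mod 2π = 1.525511 rad, q = (φ − β) mod 2π = 1.324798 rad → L = 4.46·(1.525511 + 7.320083 + 1.324798) = 4.46·10.170392 = 45.359948 m
RSL: p² = d² − 2 + 2cos(α−β) − 2d(sin α + sin β) = 124.761810; p = √p² = 11.169683; φ = atan2(cos α + cos β, d − sin α − sin β) − atan2(2, p) = -0.120684 rad; t = (α − φ) mod 2π = 5.060536 rad, q = (β − φ) mod 2π = 5.261249 rad → L = 4.46·(5.060536 + 11.169683 + 5.261249) = 4.46·21.491467 = 95.851942 m
RLR: c = (6 − d² + 2cos(α−β) + 2d(sin α − sin β))/8 = -10.308971, |c| > 1 → infeasible
LRL: c = (6 − d² + 2cos(α−β) − 2d(sin α − sin β))/8 = -10.004282, |c| > 1 → infeasible
Shortest: LSR with L = 45.359948 m ≈ 45.3599 m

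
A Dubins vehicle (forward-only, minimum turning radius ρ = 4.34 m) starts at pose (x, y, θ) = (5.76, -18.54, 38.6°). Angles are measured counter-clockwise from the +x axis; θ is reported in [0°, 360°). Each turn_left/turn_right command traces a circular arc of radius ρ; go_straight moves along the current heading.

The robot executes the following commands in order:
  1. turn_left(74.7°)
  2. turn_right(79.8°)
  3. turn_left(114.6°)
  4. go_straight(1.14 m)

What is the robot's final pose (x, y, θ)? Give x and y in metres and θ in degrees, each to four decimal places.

(7.5593, -0.1898, 148.1000°)

set_pose: (x, y, θ) = (5.7600, -18.5400, 38.6000°), ρ = 4.34
turn_left(74.7°): centre at ρ to the left, rotate +74.7° → (7.0384, -13.4315, 113.3000°)
turn_right(79.8°): centre at ρ to the right, rotate −79.8° → (8.6291, -8.0958, 33.5000°)
turn_left(114.6°): centre at ρ to the left, rotate +114.6° → (8.5271, -0.7922, 148.1000°)
go_straight(1.14): x += 1.14·cos θ, y += 1.14·sin θ → (7.5593, -0.1898, 148.1000°)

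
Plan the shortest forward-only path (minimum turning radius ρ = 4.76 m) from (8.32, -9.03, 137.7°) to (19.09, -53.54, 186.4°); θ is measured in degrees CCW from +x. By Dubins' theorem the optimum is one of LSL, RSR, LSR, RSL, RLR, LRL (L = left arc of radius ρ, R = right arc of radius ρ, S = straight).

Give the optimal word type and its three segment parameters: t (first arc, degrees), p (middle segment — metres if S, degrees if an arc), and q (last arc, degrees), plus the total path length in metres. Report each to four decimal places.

Let ψ = atan2(Δy, Δx) = atan2(-44.51, 10.77) = -76.3977° be the start→goal bearing.
Normalize: d = |goal − start| / ρ = 45.794465/4.76 = 9.620686, α = (θ_start − ψ) mod 360° = 214.0977° = 3.736710 rad, β = (θ_goal − ψ) mod 360° = 262.7977° = 4.586685 rad.
Common terms: sin α = -0.560606, cos α = -0.828083, sin β = -0.992110, cos β = -0.125373, cos(α−β) = 0.660002, d² = 92.557597. Work in radians in the unit-radius frame; every candidate has L = ρ·(t + p + q).
LSL: p² = 2 + d² − 2cos(α−β) + 2d(sin α − sin β) = 101.540322; p = √p² = 10.076722; φ = atan2(cos β − cos α, d + sin α − sin β) = 0.069793 rad; t = (φ − α) mod 2π = 2.616268 rad, q = (β − φ) mod 2π = 4.516892 rad → L = 4.76·(2.616268 + 10.076722 + 4.516892) = 4.76·17.209882 = 81.919040 m
RSR: p² = 2 + d² − 2cos(α−β) + 2d(sin β − sin α) = 84.934864; p = √p² = 9.216011; φ = atan2(cos α − cos β, d − sin α + sin β) = -0.076323 rad; t = (α − φ) mod 2π = 3.813033 rad, q = (φ − β) mod 2π = 1.620177 rad → L = 4.76·(3.813033 + 9.216011 + 1.620177) = 4.76·14.649221 = 69.730293 m
LSR: p² = d² − 2 + 2cos(α−β) + 2d(sin α + sin β) = 62.001228; p = √p² = 7.874086; φ = atan2(−cos α − cos β, d + sin α + sin β) − atan2(−2, p) = 0.366370 rad; t = (φ − α) mod 2π = 2.912846 rad, q = (φ − β) mod 2π = 2.062870 rad → L = 4.76·(2.912846 + 7.874086 + 2.062870) = 4.76·12.849802 = 61.165057 m
RSL: p² = d² − 2 + 2cos(α−β) − 2d(sin α + sin β) = 121.753972; p = √p² = 11.034218; φ = atan2(cos α + cos β, d − sin α − sin β) − atan2(2, p) = -0.264434 rad; t = (α − φ) mod 2π = 4.001144 rad, q = (β − φ) mod 2π = 4.851119 rad → L = 4.76·(4.001144 + 11.034218 + 4.851119) = 4.76·19.886481 = 94.659650 m
RLR: c = (6 − d² + 2cos(α−β) + 2d(sin α − sin β))/8 = -9.616858, |c| > 1 → infeasible
LRL: c = (6 − d² + 2cos(α−β) − 2d(sin α − sin β))/8 = -11.692540, |c| > 1 → infeasible
Shortest: LSR with L = 61.165057 m ≈ 61.1651 m
Convert LSR to answer units (arcs ×180/π): t = 2.912846·180/π = 166.8938°, p = ρ·p = 4.76·7.874086 = 37.4806 m, q = 2.062870·180/π = 118.1938°, L = 61.1651 m.

LSR: t = 166.8938°, p = 37.4806 m, q = 118.1938°, L = 61.1651 m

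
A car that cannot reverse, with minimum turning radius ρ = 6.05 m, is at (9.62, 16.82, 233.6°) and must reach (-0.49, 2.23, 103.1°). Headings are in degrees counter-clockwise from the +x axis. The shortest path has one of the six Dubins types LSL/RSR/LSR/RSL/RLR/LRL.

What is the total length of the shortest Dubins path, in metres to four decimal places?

Let ψ = atan2(Δy, Δx) = atan2(-14.59, -10.11) = -124.7197° be the start→goal bearing.
Normalize: d = |goal − start| / ρ = 17.750499/6.05 = 2.933967, α = (θ_start − ψ) mod 360° = 358.3197° = 6.253858 rad, β = (θ_goal − ψ) mod 360° = 227.8197° = 3.976203 rad.
Common terms: sin α = -0.029323, cos α = 0.999570, sin β = -0.741035, cos β = -0.671466, cos(α−β) = -0.649448, d² = 8.608161. Work in radians in the unit-radius frame; every candidate has L = ρ·(t + p + q).
LSL: p² = 2 + d² − 2cos(α−β) + 2d(sin α − sin β) = 16.083333; p = √p² = 4.010403; φ = atan2(cos β − cos α, d + sin α − sin β) = -0.429785 rad; t = (φ − α) mod 2π = 5.882728 rad, q = (β − φ) mod 2π = 4.405988 rad → L = 6.05·(5.882728 + 4.010403 + 4.405988) = 6.05·14.299119 = 86.509670 m
RSR: p² = 2 + d² − 2cos(α−β) + 2d(sin β − sin α) = 7.730781; p = √p² = 2.780428; φ = atan2(cos α − cos β, d − sin α + sin β) = 0.644751 rad; t = (α − φ) mod 2π = 5.609106 rad, q = (φ − β) mod 2π = 2.951734 rad → L = 6.05·(5.609106 + 2.780428 + 2.951734) = 6.05·11.341268 = 68.614672 m
LSR: p² = d² − 2 + 2cos(α−β) + 2d(sin α + sin β) = 0.788853; p = √p² = 0.888174; φ = atan2(−cos α − cos β, d + sin α + sin β) − atan2(−2, p) = 1.002371 rad; t = (φ − α) mod 2π = 1.031698 rad, q = (φ − β) mod 2π = 3.309353 rad → L = 6.05·(1.031698 + 0.888174 + 3.309353) = 6.05·5.229225 = 31.636814 m
RSL: p² = d² − 2 + 2cos(α−β) − 2d(sin α + sin β) = 9.829676; p = √p² = 3.135231; φ = atan2(cos α + cos β, d − sin α − sin β) − atan2(2, p) = -0.479488 rad; t = (α − φ) mod 2π = 0.450160 rad, q = (β − φ) mod 2π = 4.455691 rad → L = 6.05·(0.450160 + 3.135231 + 4.455691) = 6.05·8.041082 = 48.648546 m
RLR: c = (6 − d² + 2cos(α−β) + 2d(sin α − sin β))/8 = 0.033652; p = 2π − arccos c = 4.746048 rad; φ = atan2(cos α − cos β, d − sin α + sin β) = 0.644751 rad; t = (α − φ + p/2) mod 2π = 1.698945 rad, q = (α − β − t + p) mod 2π = 5.324757 rad → L = 6.05·(1.698945 + 4.746048 + 5.324757) = 6.05·11.769750 = 71.206988 m
LRL: c = (6 − d² + 2cos(α−β) − 2d(sin α − sin β))/8 = -1.010417, |c| > 1 → infeasible
Shortest: LSR with L = 31.636814 m ≈ 31.6368 m

31.6368 m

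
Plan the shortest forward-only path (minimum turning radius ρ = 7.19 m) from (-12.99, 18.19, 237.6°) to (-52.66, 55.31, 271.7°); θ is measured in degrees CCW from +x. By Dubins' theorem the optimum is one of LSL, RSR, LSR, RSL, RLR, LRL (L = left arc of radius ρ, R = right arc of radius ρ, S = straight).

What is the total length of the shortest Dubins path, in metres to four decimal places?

Let ψ = atan2(Δy, Δx) = atan2(37.12, -39.67) = 136.9019° be the start→goal bearing.
Normalize: d = |goal − start| / ρ = 54.328660/7.19 = 7.556142, α = (θ_start − ψ) mod 360° = 100.6981° = 1.757513 rad, β = (θ_goal − ψ) mod 360° = 134.7981° = 2.352670 rad.
Common terms: sin α = 0.982619, cos α = -0.185633, sin β = 0.709595, cos β = -0.704610, cos(α−β) = 0.828060, d² = 57.095280. Work in radians in the unit-radius frame; every candidate has L = ρ·(t + p + q).
LSL: p² = 2 + d² − 2cos(α−β) + 2d(sin α − sin β) = 61.565182; p = √p² = 7.846348; φ = atan2(cos β − cos α, d + sin α − sin β) = -0.066191 rad; t = (φ − α) mod 2π = 4.459482 rad, q = (β − φ) mod 2π = 2.418861 rad → L = 7.19·(4.459482 + 7.846348 + 2.418861) = 7.19·14.724691 = 105.870527 m
RSR: p² = 2 + d² − 2cos(α−β) + 2d(sin β − sin α) = 53.313137; p = √p² = 7.301585; φ = atan2(cos α − cos β, d − sin α + sin β) = 0.071137 rad; t = (α − φ) mod 2π = 1.686375 rad, q = (φ − β) mod 2π = 4.001653 rad → L = 7.19·(1.686375 + 7.301585 + 4.001653) = 7.19·12.989613 = 93.395314 m
LSR: p² = d² − 2 + 2cos(α−β) + 2d(sin α + sin β) = 82.324616; p = √p² = 9.073291; φ = atan2(−cos α − cos β, d + sin α + sin β) − atan2(−2, p) = 0.312922 rad; t = (φ − α) mod 2π = 4.838594 rad, q = (φ − β) mod 2π = 4.243437 rad → L = 7.19·(4.838594 + 9.073291 + 4.243437) = 7.19·18.155323 = 130.536772 m
RSL: p² = d² − 2 + 2cos(α−β) − 2d(sin α + sin β) = 31.178186; p = √p² = 5.583743; φ = atan2(cos α + cos β, d − sin α − sin β) − atan2(2, p) = -0.494612 rad; t = (α − φ) mod 2π = 2.252125 rad, q = (β − φ) mod 2π = 2.847282 rad → L = 7.19·(2.252125 + 5.583743 + 2.847282) = 7.19·10.683150 = 76.811847 m
RLR: c = (6 − d² + 2cos(α−β) + 2d(sin α − sin β))/8 = -5.664142, |c| > 1 → infeasible
LRL: c = (6 − d² + 2cos(α−β) − 2d(sin α − sin β))/8 = -6.695648, |c| > 1 → infeasible
Shortest: RSL with L = 76.811847 m ≈ 76.8118 m

76.8118 m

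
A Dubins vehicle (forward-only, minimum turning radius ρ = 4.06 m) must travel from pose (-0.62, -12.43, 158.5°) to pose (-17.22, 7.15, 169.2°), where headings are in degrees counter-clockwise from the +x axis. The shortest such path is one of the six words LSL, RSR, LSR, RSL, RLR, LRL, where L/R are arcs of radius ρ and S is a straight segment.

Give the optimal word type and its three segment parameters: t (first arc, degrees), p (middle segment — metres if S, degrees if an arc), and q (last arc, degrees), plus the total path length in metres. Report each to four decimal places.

Let ψ = atan2(Δy, Δx) = atan2(19.58, -16.60) = 130.2914° be the start→goal bearing.
Normalize: d = |goal − start| / ρ = 25.669757/4.06 = 6.322600, α = (θ_start − ψ) mod 360° = 28.2086° = 0.492333 rad, β = (θ_goal − ψ) mod 360° = 38.9086° = 0.679083 rad.
Common terms: sin α = 0.472683, cos α = 0.881233, sin β = 0.628080, cos β = 0.778149, cos(α−β) = 0.982613, d² = 39.975272. Work in radians in the unit-radius frame; every candidate has L = ρ·(t + p + q).
LSL: p² = 2 + d² − 2cos(α−β) + 2d(sin α − sin β) = 38.045023; p = √p² = 6.168065; φ = atan2(cos β − cos α, d + sin α − sin β) = -0.016713 rad; t = (φ − α) mod 2π = 5.774139 rad, q = (β − φ) mod 2π = 0.695796 rad → L = 4.06·(5.774139 + 6.168065 + 0.695796) = 4.06·12.638000 = 51.310281 m
RSR: p² = 2 + d² − 2cos(α−β) + 2d(sin β − sin α) = 41.975071; p = √p² = 6.478817; φ = atan2(cos α − cos β, d − sin α + sin β) = 0.015912 rad; t = (α − φ) mod 2π = 0.476421 rad, q = (φ − β) mod 2π = 5.620014 rad → L = 4.06·(0.476421 + 6.478817 + 5.620014) = 4.06·12.575252 = 51.055524 m
LSR: p² = d² − 2 + 2cos(α−β) + 2d(sin α + sin β) = 53.859863; p = √p² = 7.338928; φ = atan2(−cos α − cos β, d + sin α + sin β) − atan2(−2, p) = 0.046139 rad; t = (φ − α) mod 2π = 5.836991 rad, q = (φ − β) mod 2π = 5.650241 rad → L = 4.06·(5.836991 + 7.338928 + 5.650241) = 4.06·18.826160 = 76.434212 m
RSL: p² = d² − 2 + 2cos(α−β) − 2d(sin α + sin β) = 26.021133; p = √p² = 5.101091; φ = atan2(cos α + cos β, d − sin α − sin β) − atan2(2, p) = -0.065969 rad; t = (α − φ) mod 2π = 0.558301 rad, q = (β − φ) mod 2π = 0.745052 rad → L = 4.06·(0.558301 + 5.101091 + 0.745052) = 4.06·6.404445 = 26.002045 m
RLR: c = (6 − d² + 2cos(α−β) + 2d(sin α − sin β))/8 = -4.246884, |c| > 1 → infeasible
LRL: c = (6 − d² + 2cos(α−β) − 2d(sin α − sin β))/8 = -3.755628, |c| > 1 → infeasible
Shortest: RSL with L = 26.002045 m ≈ 26.0020 m
Convert RSL to answer units (arcs ×180/π): t = 0.558301·180/π = 31.9883°, p = ρ·p = 4.06·5.101091 = 20.7104 m, q = 0.745052·180/π = 42.6883°, L = 26.0020 m.

RSL: t = 31.9883°, p = 20.7104 m, q = 42.6883°, L = 26.0020 m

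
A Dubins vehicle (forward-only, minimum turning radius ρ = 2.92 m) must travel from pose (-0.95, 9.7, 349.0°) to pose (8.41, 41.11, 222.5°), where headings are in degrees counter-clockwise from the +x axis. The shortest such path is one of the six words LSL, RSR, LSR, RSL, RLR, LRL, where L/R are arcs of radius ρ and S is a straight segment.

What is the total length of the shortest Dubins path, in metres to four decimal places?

40.4059 m

Let ψ = atan2(Δy, Δx) = atan2(31.41, 9.36) = 73.4062° be the start→goal bearing.
Normalize: d = |goal − start| / ρ = 32.774955/2.92 = 11.224300, α = (θ_start − ψ) mod 360° = 275.5938° = 4.810018 rad, β = (θ_goal − ψ) mod 360° = 149.0938° = 2.602177 rad.
Common terms: sin α = -0.995238, cos α = 0.097474, sin β = 0.513635, cos β = -0.858009, cos(α−β) = -0.594823, d² = 125.984906. Work in radians in the unit-radius frame; every candidate has L = ρ·(t + p + q).
LSL: p² = 2 + d² − 2cos(α−β) + 2d(sin α − sin β) = 95.302470; p = √p² = 9.762298; φ = atan2(cos β − cos α, d + sin α − sin β) = -0.098032 rad; t = (φ − α) mod 2π = 1.375135 rad, q = (β − φ) mod 2π = 2.700209 rad → L = 2.92·(1.375135 + 9.762298 + 2.700209) = 2.92·13.837642 = 40.405915 m
RSR: p² = 2 + d² − 2cos(α−β) + 2d(sin β − sin α) = 163.046633; p = √p² = 12.768971; φ = atan2(cos α − cos β, d − sin α + sin β) = 0.074899 rad; t = (α − φ) mod 2π = 4.735120 rad, q = (φ − β) mod 2π = 3.755907 rad → L = 2.92·(4.735120 + 12.768971 + 3.755907) = 2.92·21.259998 = 62.079195 m
LSR: p² = d² − 2 + 2cos(α−β) + 2d(sin α + sin β) = 111.983941; p = √p² = 10.582247; φ = atan2(−cos α − cos β, d + sin α + sin β) − atan2(−2, p) = 0.257470 rad; t = (φ − α) mod 2π = 1.730637 rad, q = (φ − β) mod 2π = 3.938479 rad → L = 2.92·(1.730637 + 10.582247 + 3.938479) = 2.92·16.251362 = 47.453977 m
RSL: p² = d² − 2 + 2cos(α−β) − 2d(sin α + sin β) = 133.606579; p = √p² = 11.558831; φ = atan2(cos α + cos β, d − sin α − sin β) − atan2(2, p) = -0.236210 rad; t = (α − φ) mod 2π = 5.046229 rad, q = (β − φ) mod 2π = 2.838387 rad → L = 2.92·(5.046229 + 11.558831 + 2.838387) = 2.92·19.443448 = 56.774867 m
RLR: c = (6 − d² + 2cos(α−β) + 2d(sin α − sin β))/8 = -19.380829, |c| > 1 → infeasible
LRL: c = (6 − d² + 2cos(α−β) − 2d(sin α − sin β))/8 = -10.912809, |c| > 1 → infeasible
Shortest: LSL with L = 40.405915 m ≈ 40.4059 m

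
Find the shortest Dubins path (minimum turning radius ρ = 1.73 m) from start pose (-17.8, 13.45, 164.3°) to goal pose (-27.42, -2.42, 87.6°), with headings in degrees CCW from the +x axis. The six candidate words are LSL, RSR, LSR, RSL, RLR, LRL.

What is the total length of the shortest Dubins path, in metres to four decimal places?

Let ψ = atan2(Δy, Δx) = atan2(-15.87, -9.62) = -121.2232° be the start→goal bearing.
Normalize: d = |goal − start| / ρ = 18.558052/1.73 = 10.727198, α = (θ_start − ψ) mod 360° = 285.5232° = 4.983320 rad, β = (θ_goal − ψ) mod 360° = 208.8232° = 3.644652 rad.
Common terms: sin α = -0.963522, cos α = 0.267629, sin β = -0.482109, cos β = -0.876112, cos(α−β) = 0.230050, d² = 115.072772. Work in radians in the unit-radius frame; every candidate has L = ρ·(t + p + q).
LSL: p² = 2 + d² − 2cos(α−β) + 2d(sin α − sin β) = 106.284234; p = √p² = 10.309425; φ = atan2(cos β − cos α, d + sin α − sin β) = -0.111170 rad; t = (φ − α) mod 2π = 1.188695 rad, q = (β − φ) mod 2π = 3.755823 rad → L = 1.73·(1.188695 + 10.309425 + 3.755823) = 1.73·15.253942 = 26.389320 m
RSR: p² = 2 + d² − 2cos(α−β) + 2d(sin β − sin α) = 126.941111; p = √p² = 11.266815; φ = atan2(cos α − cos β, d − sin α + sin β) = 0.101689 rad; t = (α − φ) mod 2π = 4.881631 rad, q = (φ − β) mod 2π = 2.740222 rad → L = 1.73·(4.881631 + 11.266815 + 2.740222) = 1.73·18.888667 = 32.677395 m
LSR: p² = d² − 2 + 2cos(α−β) + 2d(sin α + sin β) = 82.517740; p = √p² = 9.083928; φ = atan2(−cos α − cos β, d + sin α + sin β) − atan2(−2, p) = 0.282176 rad; t = (φ − α) mod 2π = 1.582041 rad, q = (φ − β) mod 2π = 2.920709 rad → L = 1.73·(1.582041 + 9.083928 + 2.920709) = 1.73·13.586678 = 23.504953 m
RSL: p² = d² − 2 + 2cos(α−β) − 2d(sin α + sin β) = 144.548004; p = √p² = 12.022812; φ = atan2(cos α + cos β, d − sin α − sin β) − atan2(2, p) = -0.214786 rad; t = (α − φ) mod 2π = 5.198106 rad, q = (β − φ) mod 2π = 3.859439 rad → L = 1.73·(5.198106 + 12.022812 + 3.859439) = 1.73·21.080357 = 36.469018 m
RLR: c = (6 − d² + 2cos(α−β) + 2d(sin α − sin β))/8 = -14.867639, |c| > 1 → infeasible
LRL: c = (6 − d² + 2cos(α−β) − 2d(sin α − sin β))/8 = -12.285529, |c| > 1 → infeasible
Shortest: LSR with L = 23.504953 m ≈ 23.5050 m

23.5050 m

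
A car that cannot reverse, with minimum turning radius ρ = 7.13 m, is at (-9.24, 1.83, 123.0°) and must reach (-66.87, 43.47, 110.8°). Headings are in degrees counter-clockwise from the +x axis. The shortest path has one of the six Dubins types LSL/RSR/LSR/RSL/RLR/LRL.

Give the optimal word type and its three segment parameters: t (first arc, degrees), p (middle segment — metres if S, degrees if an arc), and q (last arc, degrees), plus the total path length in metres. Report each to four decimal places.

LSR: t = 22.6214°, p = 64.2620 m, q = 34.8214°, L = 71.4103 m

Let ψ = atan2(Δy, Δx) = atan2(41.64, -57.63) = 144.1504° be the start→goal bearing.
Normalize: d = |goal − start| / ρ = 71.099272/7.13 = 9.971847, α = (θ_start − ψ) mod 360° = 338.8496° = 5.914042 rad, β = (θ_goal − ψ) mod 360° = 326.6496° = 5.701112 rad.
Common terms: sin α = -0.360817, cos α = 0.932637, sin β = -0.549757, cos β = 0.835324, cos(α−β) = 0.977416, d² = 99.437741. Work in radians in the unit-radius frame; every candidate has L = ρ·(t + p + q).
LSL: p² = 2 + d² − 2cos(α−β) + 2d(sin α − sin β) = 103.251082; p = √p² = 10.161254; φ = atan2(cos β − cos α, d + sin α − sin β) = -0.009577 rad; t = (φ − α) mod 2π = 0.359567 rad, q = (β − φ) mod 2π = 5.710688 rad → L = 7.13·(0.359567 + 10.161254 + 5.710688) = 7.13·16.231509 = 115.730660 m
RSR: p² = 2 + d² − 2cos(α−β) + 2d(sin β − sin α) = 95.714737; p = √p² = 9.783391; φ = atan2(cos α − cos β, d − sin α + sin β) = 0.009947 rad; t = (α − φ) mod 2π = 5.904095 rad, q = (φ − β) mod 2π = 0.592021 rad → L = 7.13·(5.904095 + 9.783391 + 0.592021) = 7.13·16.279506 = 116.072880 m
LSR: p² = d² − 2 + 2cos(α−β) + 2d(sin α + sin β) = 81.232358; p = √p² = 9.012900; φ = atan2(−cos α − cos β, d + sin α + sin β) − atan2(−2, p) = 0.025675 rad; t = (φ − α) mod 2π = 0.394818 rad, q = (φ − β) mod 2π = 0.607749 rad → L = 7.13·(0.394818 + 9.012900 + 0.607749) = 7.13·10.015467 = 71.410277 m
RSL: p² = d² − 2 + 2cos(α−β) − 2d(sin α + sin β) = 117.552788; p = √p² = 10.842176; φ = atan2(cos α + cos β, d − sin α − sin β) − atan2(2, p) = -0.021361 rad; t = (α − φ) mod 2π = 5.935403 rad, q = (β − φ) mod 2π = 5.722473 rad → L = 7.13·(5.935403 + 10.842176 + 5.722473) = 7.13·22.500052 = 160.425368 m
RLR: c = (6 − d² + 2cos(α−β) + 2d(sin α − sin β))/8 = -10.964342, |c| > 1 → infeasible
LRL: c = (6 − d² + 2cos(α−β) − 2d(sin α − sin β))/8 = -11.906385, |c| > 1 → infeasible
Shortest: LSR with L = 71.410277 m ≈ 71.4103 m
Convert LSR to answer units (arcs ×180/π): t = 0.394818·180/π = 22.6214°, p = ρ·p = 7.13·9.012900 = 64.2620 m, q = 0.607749·180/π = 34.8214°, L = 71.4103 m.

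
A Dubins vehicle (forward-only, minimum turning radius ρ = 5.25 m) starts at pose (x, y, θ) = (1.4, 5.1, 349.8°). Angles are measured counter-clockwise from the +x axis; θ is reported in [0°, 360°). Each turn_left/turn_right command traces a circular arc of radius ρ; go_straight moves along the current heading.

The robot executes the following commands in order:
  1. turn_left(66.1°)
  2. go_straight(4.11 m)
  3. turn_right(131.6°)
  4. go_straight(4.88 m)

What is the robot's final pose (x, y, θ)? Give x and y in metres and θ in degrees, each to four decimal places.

(19.6212, 4.3516, 284.3000°)

set_pose: (x, y, θ) = (1.4000, 5.1000, 349.8000°), ρ = 5.25
turn_left(66.1°): centre at ρ to the left, rotate +66.1° → (6.6770, 7.3237, 415.9000° ≡ 55.9000°)
go_straight(4.11): x += 4.11·cos θ, y += 4.11·sin θ → (8.9812, 10.7270, 55.9000°)
turn_right(131.6°): centre at ρ to the right, rotate −131.6° → (18.4159, 9.0804, -75.7000° ≡ 284.3000°)
go_straight(4.88): x += 4.88·cos θ, y += 4.88·sin θ → (19.6212, 4.3516, 284.3000°)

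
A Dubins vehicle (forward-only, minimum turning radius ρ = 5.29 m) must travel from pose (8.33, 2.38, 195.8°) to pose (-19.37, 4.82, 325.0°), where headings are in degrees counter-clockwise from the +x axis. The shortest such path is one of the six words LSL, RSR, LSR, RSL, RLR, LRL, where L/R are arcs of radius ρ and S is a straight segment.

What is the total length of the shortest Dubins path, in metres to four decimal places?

Let ψ = atan2(Δy, Δx) = atan2(2.44, -27.70) = 174.9660° be the start→goal bearing.
Normalize: d = |goal − start| / ρ = 27.807258/5.29 = 5.256571, α = (θ_start − ψ) mod 360° = 20.8340° = 0.363622 rad, β = (θ_goal − ψ) mod 360° = 150.0340° = 2.618587 rad.
Common terms: sin α = 0.355662, cos α = 0.934615, sin β = 0.499486, cos β = -0.866322, cos(α−β) = -0.632029, d² = 27.631534. Work in radians in the unit-radius frame; every candidate has L = ρ·(t + p + q).
LSL: p² = 2 + d² − 2cos(α−β) + 2d(sin α − sin β) = 29.383546; p = √p² = 5.420659; φ = atan2(cos β − cos α, d + sin α − sin β) = -0.338673 rad; t = (φ − α) mod 2π = 5.580890 rad, q = (β − φ) mod 2π = 2.957260 rad → L = 5.29·(5.580890 + 5.420659 + 2.957260) = 5.29·13.958810 = 73.842104 m
RSR: p² = 2 + d² − 2cos(α−β) + 2d(sin β − sin α) = 32.407638; p = √p² = 5.692771; φ = atan2(cos α − cos β, d − sin α + sin β) = 0.321885 rad; t = (α − φ) mod 2π = 0.041737 rad, q = (φ − β) mod 2π = 3.986483 rad → L = 5.29·(0.041737 + 5.692771 + 3.986483) = 5.29·9.720991 = 51.424040 m
LSR: p² = d² − 2 + 2cos(α−β) + 2d(sin α + sin β) = 33.357763; p = √p² = 5.775618; φ = atan2(−cos α − cos β, d + sin α + sin β) − atan2(−2, p) = 0.322186 rad; t = (φ − α) mod 2π = 6.241750 rad, q = (φ − β) mod 2π = 3.986784 rad → L = 5.29·(6.241750 + 5.775618 + 3.986784) = 5.29·16.004152 = 84.661964 m
RSL: p² = d² − 2 + 2cos(α−β) − 2d(sin α + sin β) = 15.377187; p = √p² = 3.921376; φ = atan2(cos α + cos β, d − sin α − sin β) − atan2(2, p) = -0.456121 rad; t = (α − φ) mod 2π = 0.819743 rad, q = (β − φ) mod 2π = 3.074708 rad → L = 5.29·(0.819743 + 3.921376 + 3.074708) = 5.29·7.815826 = 41.345720 m
RLR: c = (6 − d² + 2cos(α−β) + 2d(sin α − sin β))/8 = -3.050955, |c| > 1 → infeasible
LRL: c = (6 − d² + 2cos(α−β) − 2d(sin α − sin β))/8 = -2.672943, |c| > 1 → infeasible
Shortest: RSL with L = 41.345720 m ≈ 41.3457 m

41.3457 m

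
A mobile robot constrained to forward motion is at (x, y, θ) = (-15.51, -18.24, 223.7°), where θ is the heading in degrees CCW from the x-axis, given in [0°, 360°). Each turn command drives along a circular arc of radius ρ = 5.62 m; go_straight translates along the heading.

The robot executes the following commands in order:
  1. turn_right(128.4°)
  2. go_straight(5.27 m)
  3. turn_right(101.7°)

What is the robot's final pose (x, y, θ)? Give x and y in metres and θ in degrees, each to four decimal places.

(-19.2531, -3.3445, 353.6000°)

set_pose: (x, y, θ) = (-15.5100, -18.2400, 223.7000°), ρ = 5.62
turn_right(128.4°): centre at ρ to the right, rotate −128.4° → (-24.9887, -14.6960, 95.3000°)
go_straight(5.27): x += 5.27·cos θ, y += 5.27·sin θ → (-25.4755, -9.4486, 95.3000°)
turn_right(101.7°): centre at ρ to the right, rotate −101.7° → (-19.2531, -3.3445, -6.4000° ≡ 353.6000°)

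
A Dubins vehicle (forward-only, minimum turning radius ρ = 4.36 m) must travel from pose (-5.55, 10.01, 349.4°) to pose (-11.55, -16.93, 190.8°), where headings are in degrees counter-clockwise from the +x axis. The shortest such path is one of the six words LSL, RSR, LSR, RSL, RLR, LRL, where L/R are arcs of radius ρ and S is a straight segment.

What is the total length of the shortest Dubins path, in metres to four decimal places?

Let ψ = atan2(Δy, Δx) = atan2(-26.94, -6.00) = -102.5558° be the start→goal bearing.
Normalize: d = |goal − start| / ρ = 27.600065/4.36 = 6.330290, α = (θ_start − ψ) mod 360° = 91.9558° = 1.604932 rad, β = (θ_goal − ψ) mod 360° = 293.3558° = 5.120025 rad.
Common terms: sin α = 0.999417, cos α = -0.034129, sin β = -0.918061, cos β = 0.396440, cos(α−β) = -0.931056, d² = 40.072574. Work in radians in the unit-radius frame; every candidate has L = ρ·(t + p + q).
LSL: p² = 2 + d² − 2cos(α−β) + 2d(sin α − sin β) = 68.211069; p = √p² = 8.258999; φ = atan2(cos β − cos α, d + sin α − sin β) = 0.052157 rad; t = (φ − α) mod 2π = 4.730410 rad, q = (β − φ) mod 2π = 5.067868 rad → L = 4.36·(4.730410 + 8.258999 + 5.067868) = 4.36·18.057278 = 78.729731 m
RSR: p² = 2 + d² − 2cos(α−β) + 2d(sin β − sin α) = 19.658302; p = √p² = 4.433768; φ = atan2(cos α − cos β, d − sin α + sin β) = -0.097265 rad; t = (α − φ) mod 2π = 1.702197 rad, q = (φ − β) mod 2π = 1.065896 rad → L = 4.36·(1.702197 + 4.433768 + 1.065896) = 4.36·7.201861 = 31.400112 m
LSR: p² = d² − 2 + 2cos(α−β) + 2d(sin α + sin β) = 37.240488; p = √p² = 6.102498; φ = atan2(−cos α − cos β, d + sin α + sin β) − atan2(−2, p) = 0.260255 rad; t = (φ − α) mod 2π = 4.938508 rad, q = (φ − β) mod 2π = 1.423415 rad → L = 4.36·(4.938508 + 6.102498 + 1.423415) = 4.36·12.464422 = 54.344880 m
RSL: p² = d² − 2 + 2cos(α−β) − 2d(sin α + sin β) = 35.180437; p = √p² = 5.931310; φ = atan2(cos α + cos β, d − sin α − sin β) − atan2(2, p) = -0.267306 rad; t = (α − φ) mod 2π = 1.872238 rad, q = (β − φ) mod 2π = 5.387331 rad → L = 4.36·(1.872238 + 5.931310 + 5.387331) = 4.36·13.190879 = 57.512232 m
RLR: c = (6 − d² + 2cos(α−β) + 2d(sin α − sin β))/8 = -1.457288, |c| > 1 → infeasible
LRL: c = (6 − d² + 2cos(α−β) − 2d(sin α − sin β))/8 = -7.526384, |c| > 1 → infeasible
Shortest: RSR with L = 31.400112 m ≈ 31.4001 m

31.4001 m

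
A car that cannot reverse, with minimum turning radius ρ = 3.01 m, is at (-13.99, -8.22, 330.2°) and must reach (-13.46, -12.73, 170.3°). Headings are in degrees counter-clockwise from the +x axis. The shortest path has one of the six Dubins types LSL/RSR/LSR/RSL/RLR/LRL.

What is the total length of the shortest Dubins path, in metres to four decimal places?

Let ψ = atan2(Δy, Δx) = atan2(-4.51, 0.53) = -83.2975° be the start→goal bearing.
Normalize: d = |goal − start| / ρ = 4.541035/3.01 = 1.508650, α = (θ_start − ψ) mod 360° = 53.4975° = 0.933708 rad, β = (θ_goal − ψ) mod 360° = 253.5975° = 4.426112 rad.
Common terms: sin α = 0.803831, cos α = 0.594857, sin β = -0.959302, cos β = -0.282383, cos(α−β) = -0.939094, d² = 2.276023. Work in radians in the unit-radius frame; every candidate has L = ρ·(t + p + q).
LSL: p² = 2 + d² − 2cos(α−β) + 2d(sin α − sin β) = 11.474112; p = √p² = 3.387346; φ = atan2(cos β − cos α, d + sin α − sin β) = -0.261962 rad; t = (φ − α) mod 2π = 5.087516 rad, q = (β − φ) mod 2π = 4.688073 rad → L = 3.01·(5.087516 + 3.387346 + 4.688073) = 3.01·13.162935 = 39.620434 m
RSR: p² = 2 + d² − 2cos(α−β) + 2d(sin β − sin α) = 0.834312; p = √p² = 0.913407; φ = atan2(cos α − cos β, d − sin α + sin β) = 1.853142 rad; t = (α − φ) mod 2π = 5.363751 rad, q = (φ − β) mod 2π = 3.710215 rad → L = 3.01·(5.363751 + 0.913407 + 3.710215) = 3.01·9.987374 = 30.061995 m
LSR: p² = d² − 2 + 2cos(α−β) + 2d(sin α + sin β) = -2.071266 < 0 → infeasible
RSL: p² = d² − 2 + 2cos(α−β) − 2d(sin α + sin β) = -1.133064 < 0 → infeasible
RLR: c = (6 − d² + 2cos(α−β) + 2d(sin α − sin β))/8 = 0.895711; p = 2π − arccos c = 5.822417 rad; φ = atan2(cos α − cos β, d − sin α + sin β) = 1.853142 rad; t = (α − φ + p/2) mod 2π = 1.991774 rad, q = (α − β − t + p) mod 2π = 0.338238 rad → L = 3.01·(1.991774 + 5.822417 + 0.338238) = 3.01·8.152429 = 24.538813 m
LRL: c = (6 − d² + 2cos(α−β) − 2d(sin α − sin β))/8 = -0.434264; p = 2π − arccos c = 4.263168 rad; φ = atan2(cos β − cos α, d + sin α − sin β) = -0.261962 rad; t = (φ − α + p/2) mod 2π = 0.935914 rad, q = (β − α − t + p) mod 2π = 0.536472 rad → L = 3.01·(0.935914 + 4.263168 + 0.536472) = 3.01·5.735554 = 17.264019 m
Shortest: LRL with L = 17.264019 m ≈ 17.2640 m

17.2640 m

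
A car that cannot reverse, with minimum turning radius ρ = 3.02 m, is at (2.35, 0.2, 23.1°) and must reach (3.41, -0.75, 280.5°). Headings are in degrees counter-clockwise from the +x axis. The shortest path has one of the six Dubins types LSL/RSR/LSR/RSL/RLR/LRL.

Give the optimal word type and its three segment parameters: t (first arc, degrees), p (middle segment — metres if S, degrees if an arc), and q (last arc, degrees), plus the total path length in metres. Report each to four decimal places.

RLR: t = 29.4453°, p = 327.8230°, q = 40.9777°, L = 20.9911 m

Let ψ = atan2(Δy, Δx) = atan2(-0.95, 1.06) = -41.8675° be the start→goal bearing.
Normalize: d = |goal − start| / ρ = 1.423411/3.02 = 0.471328, α = (θ_start − ψ) mod 360° = 64.9675° = 1.133897 rad, β = (θ_goal − ψ) mod 360° = 322.3675° = 5.626375 rad.
Common terms: sin α = 0.906068, cos α = 0.423132, sin β = -0.610594, cos β = 0.791944, cos(α−β) = -0.218143, d² = 0.222150. Work in radians in the unit-radius frame; every candidate has L = ρ·(t + p + q).
LSL: p² = 2 + d² − 2cos(α−β) + 2d(sin α − sin β) = 4.088128; p = √p² = 2.021912; φ = atan2(cos β − cos α, d + sin α − sin β) = 0.183435 rad; t = (φ − α) mod 2π = 5.332722 rad, q = (β − φ) mod 2π = 5.442940 rad → L = 3.02·(5.332722 + 2.021912 + 5.442940) = 3.02·12.797575 = 38.648676 m
RSR: p² = 2 + d² − 2cos(α−β) + 2d(sin β − sin α) = 1.228745; p = √p² = 1.108488; φ = atan2(cos α − cos β, d − sin α + sin β) = -2.802410 rad; t = (α − φ) mod 2π = 3.936307 rad, q = (φ − β) mod 2π = 4.137586 rad → L = 3.02·(3.936307 + 1.108488 + 4.137586) = 3.02·9.182381 = 27.730790 m
LSR: p² = d² − 2 + 2cos(α−β) + 2d(sin α + sin β) = -1.935605 < 0 → infeasible
RSL: p² = d² − 2 + 2cos(α−β) − 2d(sin α + sin β) = -2.492667 < 0 → infeasible
RLR: c = (6 − d² + 2cos(α−β) + 2d(sin α − sin β))/8 = 0.846407; p = 2π − arccos c = 5.721590 rad; φ = atan2(cos α − cos β, d − sin α + sin β) = -2.802410 rad; t = (α − φ + p/2) mod 2π = 0.513917 rad, q = (α − β − t + p) mod 2π = 0.715196 rad → L = 3.02·(0.513917 + 5.721590 + 0.715196) = 3.02·6.950703 = 20.991124 m
LRL: c = (6 − d² + 2cos(α−β) − 2d(sin α − sin β))/8 = 0.488984; p = 2π − arccos c = 5.223314 rad; φ = atan2(cos β − cos α, d + sin α − sin β) = 0.183435 rad; t = (φ − α + p/2) mod 2π = 1.661194 rad, q = (β − α − t + p) mod 2π = 1.771412 rad → L = 3.02·(1.661194 + 5.223314 + 1.771412) = 3.02·8.655919 = 26.140876 m
Shortest: RLR with L = 20.991124 m ≈ 20.9911 m
Convert RLR to answer units (arcs ×180/π): t = 0.513917·180/π = 29.4453°, p = 5.721590·180/π = 327.8230°, q = 0.715196·180/π = 40.9777°, L = 20.9911 m.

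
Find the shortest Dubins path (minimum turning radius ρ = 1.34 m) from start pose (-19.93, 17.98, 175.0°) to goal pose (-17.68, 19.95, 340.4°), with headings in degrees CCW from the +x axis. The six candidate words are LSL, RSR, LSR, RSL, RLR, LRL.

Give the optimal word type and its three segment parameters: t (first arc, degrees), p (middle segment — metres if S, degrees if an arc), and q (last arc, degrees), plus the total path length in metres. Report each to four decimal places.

RSL: t = 195.4419°, p = 1.7574 m, q = 0.8419°, L = 6.3479 m

Let ψ = atan2(Δy, Δx) = atan2(1.97, 2.25) = 41.2039° be the start→goal bearing.
Normalize: d = |goal − start| / ρ = 2.990552/1.34 = 2.231755, α = (θ_start − ψ) mod 360° = 133.7961° = 2.335182 rad, β = (θ_goal − ψ) mod 360° = 299.1961° = 5.221956 rad.
Common terms: sin α = 0.721808, cos α = -0.692093, sin β = -0.872956, cos β = 0.487800, cos(α−β) = -0.967709, d² = 4.980731. Work in radians in the unit-radius frame; every candidate has L = ρ·(t + p + q).
LSL: p² = 2 + d² − 2cos(α−β) + 2d(sin α − sin β) = 16.034393; p = √p² = 4.004297; φ = atan2(cos β − cos α, d + sin α − sin β) = 0.299096 rad; t = (φ − α) mod 2π = 4.247100 rad, q = (β − φ) mod 2π = 4.922860 rad → L = 1.34·(4.247100 + 4.004297 + 4.922860) = 1.34·13.174257 = 17.653504 m
RSR: p² = 2 + d² − 2cos(α−β) + 2d(sin β − sin α) = 1.797905; p = √p² = 1.340860; φ = atan2(cos α − cos β, d − sin α + sin β) = -1.075762 rad; t = (α − φ) mod 2π = 3.410944 rad, q = (φ − β) mod 2π = 6.268652 rad → L = 1.34·(3.410944 + 1.340860 + 6.268652) = 1.34·11.020456 = 14.767411 m
LSR: p² = d² − 2 + 2cos(α−β) + 2d(sin α + sin β) = 0.370663; p = √p² = 0.608821; φ = atan2(−cos α − cos β, d + sin α + sin β) − atan2(−2, p) = 1.373174 rad; t = (φ − α) mod 2π = 5.321178 rad, q = (φ − β) mod 2π = 2.434403 rad → L = 1.34·(5.321178 + 0.608821 + 2.434403) = 1.34·8.364402 = 11.208298 m
RSL: p² = d² − 2 + 2cos(α−β) − 2d(sin α + sin β) = 1.719962; p = √p² = 1.311473; φ = atan2(cos α + cos β, d − sin α − sin β) − atan2(2, p) = -1.075923 rad; t = (α − φ) mod 2π = 3.411105 rad, q = (β − φ) mod 2π = 0.014694 rad → L = 1.34·(3.411105 + 1.311473 + 0.014694) = 1.34·4.737272 = 6.347944 m
RLR: c = (6 − d² + 2cos(α−β) + 2d(sin α − sin β))/8 = 0.775262; p = 2π − arccos c = 5.599518 rad; φ = atan2(cos α − cos β, d − sin α + sin β) = -1.075762 rad; t = (α − φ + p/2) mod 2π = 6.210703 rad, q = (α − β − t + p) mod 2π = 2.785226 rad → L = 1.34·(6.210703 + 5.599518 + 2.785226) = 1.34·14.595448 = 19.557900 m
LRL: c = (6 − d² + 2cos(α−β) − 2d(sin α − sin β))/8 = -1.004299, |c| > 1 → infeasible
Shortest: RSL with L = 6.347944 m ≈ 6.3479 m
Convert RSL to answer units (arcs ×180/π): t = 3.411105·180/π = 195.4419°, p = ρ·p = 1.34·1.311473 = 1.7574 m, q = 0.014694·180/π = 0.8419°, L = 6.3479 m.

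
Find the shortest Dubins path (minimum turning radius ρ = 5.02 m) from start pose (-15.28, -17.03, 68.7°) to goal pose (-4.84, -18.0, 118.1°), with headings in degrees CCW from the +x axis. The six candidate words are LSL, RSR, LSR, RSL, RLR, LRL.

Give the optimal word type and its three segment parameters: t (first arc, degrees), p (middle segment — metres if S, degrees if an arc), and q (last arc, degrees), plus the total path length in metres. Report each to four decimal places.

Let ψ = atan2(Δy, Δx) = atan2(-0.97, 10.44) = -5.3082° be the start→goal bearing.
Normalize: d = |goal − start| / ρ = 10.484965/5.02 = 2.088639, α = (θ_start − ψ) mod 360° = 74.0082° = 1.291687 rad, β = (θ_goal − ψ) mod 360° = 123.4082° = 2.153880 rad.
Common terms: sin α = 0.961301, cos α = 0.275499, sin β = 0.834769, cos β = -0.550600, cos(α−β) = 0.650774, d² = 4.362411. Work in radians in the unit-radius frame; every candidate has L = ρ·(t + p + q).
LSL: p² = 2 + d² − 2cos(α−β) + 2d(sin α − sin β) = 5.589423; p = √p² = 2.364196; φ = atan2(cos β − cos α, d + sin α − sin β) = -0.356953 rad; t = (φ − α) mod 2π = 4.634545 rad, q = (β − φ) mod 2π = 2.510833 rad → L = 5.02·(4.634545 + 2.364196 + 2.510833) = 5.02·9.509574 = 47.738062 m
RSR: p² = 2 + d² − 2cos(α−β) + 2d(sin β − sin α) = 4.532302; p = √p² = 2.128920; φ = atan2(cos α − cos β, d − sin α + sin β) = 0.398501 rad; t = (α − φ) mod 2π = 0.893186 rad, q = (φ − β) mod 2π = 4.527806 rad → L = 5.02·(0.893186 + 2.128920 + 4.527806) = 5.02·7.549913 = 37.900563 m
LSR: p² = d² − 2 + 2cos(α−β) + 2d(sin α + sin β) = 11.166642; p = √p² = 3.341653; φ = atan2(−cos α − cos β, d + sin α + sin β) − atan2(−2, p) = 0.610019 rad; t = (φ − α) mod 2π = 5.601517 rad, q = (φ − β) mod 2π = 4.739324 rad → L = 5.02·(5.601517 + 3.341653 + 4.739324) = 5.02·13.682494 = 68.686120 m
RSL: p² = d² − 2 + 2cos(α−β) − 2d(sin α + sin β) = -3.838723 < 0 → infeasible
RLR: c = (6 − d² + 2cos(α−β) + 2d(sin α − sin β))/8 = 0.433462; p = 2π − arccos c = 5.160720 rad; φ = atan2(cos α − cos β, d − sin α + sin β) = 0.398501 rad; t = (α − φ + p/2) mod 2π = 3.473546 rad, q = (α − β − t + p) mod 2π = 0.824981 rad → L = 5.02·(3.473546 + 5.160720 + 0.824981) = 5.02·9.459248 = 47.485424 m
LRL: c = (6 − d² + 2cos(α−β) − 2d(sin α − sin β))/8 = 0.301322; p = 2π − arccos c = 5.018468 rad; φ = atan2(cos β − cos α, d + sin α − sin β) = -0.356953 rad; t = (φ − α + p/2) mod 2π = 0.860594 rad, q = (β − α − t + p) mod 2π = 5.020067 rad → L = 5.02·(0.860594 + 5.018468 + 5.020067) = 5.02·10.899128 = 54.713625 m
Shortest: RSR with L = 37.900563 m ≈ 37.9006 m
Convert RSR to answer units (arcs ×180/π): t = 0.893186·180/π = 51.1758°, p = ρ·p = 5.02·2.128920 = 10.6872 m, q = 4.527806·180/π = 259.4242°, L = 37.9006 m.

RSR: t = 51.1758°, p = 10.6872 m, q = 259.4242°, L = 37.9006 m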